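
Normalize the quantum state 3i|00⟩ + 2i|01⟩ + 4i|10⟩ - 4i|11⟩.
(1/√5)i|00⟩ + 0.2981i|01⟩ + 0.5963i|10⟩ - 0.5963i|11⟩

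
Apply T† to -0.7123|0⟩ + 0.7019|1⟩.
-0.7123|0⟩ + (0.4963 - 0.4963i)|1⟩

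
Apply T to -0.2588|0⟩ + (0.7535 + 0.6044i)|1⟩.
-0.2588|0⟩ + (0.1054 + 0.9602i)|1⟩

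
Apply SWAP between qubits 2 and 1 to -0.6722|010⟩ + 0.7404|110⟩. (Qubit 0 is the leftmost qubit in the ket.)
-0.6722|001⟩ + 0.7404|101⟩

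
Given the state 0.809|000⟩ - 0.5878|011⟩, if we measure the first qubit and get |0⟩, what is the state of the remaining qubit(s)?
0.809|00⟩ - 0.5878|11⟩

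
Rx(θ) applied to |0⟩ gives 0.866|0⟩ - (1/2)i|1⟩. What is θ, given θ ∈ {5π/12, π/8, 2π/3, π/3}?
π/3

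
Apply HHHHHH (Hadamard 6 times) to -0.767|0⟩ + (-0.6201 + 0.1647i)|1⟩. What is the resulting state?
-0.767|0⟩ + (-0.6201 + 0.1647i)|1⟩

H² = I, so an even number of Hadamards cancels: H^6 = I and the state is unchanged.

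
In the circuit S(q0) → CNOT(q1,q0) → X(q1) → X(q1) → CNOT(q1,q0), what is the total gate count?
5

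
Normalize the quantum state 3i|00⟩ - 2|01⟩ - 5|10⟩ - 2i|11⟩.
0.4629i|00⟩ - 0.3086|01⟩ - 0.7715|10⟩ - 0.3086i|11⟩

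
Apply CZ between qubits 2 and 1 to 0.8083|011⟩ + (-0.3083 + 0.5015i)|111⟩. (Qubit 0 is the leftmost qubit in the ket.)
-0.8083|011⟩ + (0.3083 - 0.5015i)|111⟩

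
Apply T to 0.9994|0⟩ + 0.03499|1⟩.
0.9994|0⟩ + (0.02474 + 0.02474i)|1⟩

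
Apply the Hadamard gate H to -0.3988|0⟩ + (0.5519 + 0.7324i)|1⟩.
(0.1083 + 0.5179i)|0⟩ + (-0.6722 - 0.5179i)|1⟩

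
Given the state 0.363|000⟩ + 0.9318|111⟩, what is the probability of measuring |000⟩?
0.1318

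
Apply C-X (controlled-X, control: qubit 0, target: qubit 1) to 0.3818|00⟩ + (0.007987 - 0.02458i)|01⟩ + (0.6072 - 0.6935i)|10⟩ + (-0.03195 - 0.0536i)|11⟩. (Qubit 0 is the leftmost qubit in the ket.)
0.3818|00⟩ + (0.007987 - 0.02458i)|01⟩ + (-0.03195 - 0.0536i)|10⟩ + (0.6072 - 0.6935i)|11⟩

C-X leaves the control-|0⟩ kets |00⟩, |01⟩ unchanged and applies X to qubit 1 on the control-|1⟩ pair (|10⟩, |11⟩).
X = [[0, 1], [1, 0]].
With a = amp(|10⟩) = (0.6072 - 0.6935i) and b = amp(|11⟩) = (-0.03195 - 0.0536i):
new amp(|10⟩) = (1)·b = (-0.03195 - 0.0536i)
new amp(|11⟩) = (1)·a = (0.6072 - 0.6935i)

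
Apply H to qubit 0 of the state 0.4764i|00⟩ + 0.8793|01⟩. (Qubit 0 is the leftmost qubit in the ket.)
0.3369i|00⟩ + 0.6218|01⟩ + 0.3369i|10⟩ + 0.6218|11⟩

H on qubit 0 mixes each pair of kets that differ only in qubit 0: amplitudes (a, b) of (|…0…⟩, |…1…⟩) become ((a + b)/√2, (a − b)/√2). Kets absent from the input have amplitude 0.
(|00⟩, |10⟩): (a, b) = (0.4764i, 0) → (0.3369i, 0.3369i)
(|01⟩, |11⟩): (a, b) = (0.8793, 0) → (0.6218, 0.6218)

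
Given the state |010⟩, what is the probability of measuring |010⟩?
1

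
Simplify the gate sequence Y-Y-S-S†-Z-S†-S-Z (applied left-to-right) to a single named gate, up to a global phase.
I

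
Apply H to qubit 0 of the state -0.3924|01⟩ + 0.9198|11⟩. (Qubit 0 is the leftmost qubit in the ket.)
0.3729|01⟩ - 0.9279|11⟩

H on qubit 0 mixes each pair of kets that differ only in qubit 0: amplitudes (a, b) of (|…0…⟩, |…1…⟩) become ((a + b)/√2, (a − b)/√2). Kets absent from the input have amplitude 0.
(|01⟩, |11⟩): (a, b) = (-0.3924, 0.9198) → (0.3729, -0.9279)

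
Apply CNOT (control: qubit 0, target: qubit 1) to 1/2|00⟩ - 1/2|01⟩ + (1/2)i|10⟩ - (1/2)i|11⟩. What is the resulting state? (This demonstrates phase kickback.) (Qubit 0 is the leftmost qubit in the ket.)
1/2|00⟩ - 1/2|01⟩ - (1/2)i|10⟩ + (1/2)i|11⟩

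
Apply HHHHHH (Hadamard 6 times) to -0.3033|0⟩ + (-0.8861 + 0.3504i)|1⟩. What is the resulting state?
-0.3033|0⟩ + (-0.8861 + 0.3504i)|1⟩

H² = I, so an even number of Hadamards cancels: H^6 = I and the state is unchanged.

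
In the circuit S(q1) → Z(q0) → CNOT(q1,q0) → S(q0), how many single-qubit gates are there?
3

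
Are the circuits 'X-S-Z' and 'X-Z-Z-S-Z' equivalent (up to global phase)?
Yes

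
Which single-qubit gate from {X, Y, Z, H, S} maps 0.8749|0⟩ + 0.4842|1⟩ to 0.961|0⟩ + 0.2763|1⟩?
H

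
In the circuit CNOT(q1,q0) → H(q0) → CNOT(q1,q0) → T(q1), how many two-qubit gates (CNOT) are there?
2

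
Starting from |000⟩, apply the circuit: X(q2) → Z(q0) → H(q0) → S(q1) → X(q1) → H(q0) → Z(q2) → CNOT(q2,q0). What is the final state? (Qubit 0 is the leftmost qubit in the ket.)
-|111⟩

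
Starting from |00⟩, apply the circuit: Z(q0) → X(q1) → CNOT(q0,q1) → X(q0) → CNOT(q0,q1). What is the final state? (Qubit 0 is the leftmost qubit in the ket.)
|10⟩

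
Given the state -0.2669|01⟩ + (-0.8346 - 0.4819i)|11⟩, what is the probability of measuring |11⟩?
0.9288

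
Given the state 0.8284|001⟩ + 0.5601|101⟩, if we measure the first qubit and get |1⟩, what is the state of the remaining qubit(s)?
|01⟩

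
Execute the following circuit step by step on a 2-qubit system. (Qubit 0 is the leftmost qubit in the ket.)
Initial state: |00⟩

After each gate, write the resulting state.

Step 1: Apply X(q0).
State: |10⟩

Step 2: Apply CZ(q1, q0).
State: |10⟩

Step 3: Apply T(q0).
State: (1/√2 + (1/√2)i)|10⟩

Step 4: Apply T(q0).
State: i|10⟩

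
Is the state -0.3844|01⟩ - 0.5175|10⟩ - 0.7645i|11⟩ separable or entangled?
Entangled

Writing the state as a|00⟩ + b|01⟩ + c|10⟩ + d|11⟩, it is a product state iff ad − bc = 0.
Here (a, b, c, d) = (0, -0.3844, -0.5175, -0.7645i): ad − bc = (0)(-0.7645i) − (-0.3844)(-0.5175) = -0.1989 ≠ 0, so the state is entangled.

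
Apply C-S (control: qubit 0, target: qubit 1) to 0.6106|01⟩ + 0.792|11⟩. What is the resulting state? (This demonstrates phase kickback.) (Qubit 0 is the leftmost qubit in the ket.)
0.6106|01⟩ + 0.792i|11⟩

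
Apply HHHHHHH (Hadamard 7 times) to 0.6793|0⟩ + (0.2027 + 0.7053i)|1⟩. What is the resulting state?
(0.6237 + 0.4987i)|0⟩ + (0.337 - 0.4987i)|1⟩

H² = I, so H^7 = H: a single Hadamard. With (a, b) = (0.6793, (0.2027 + 0.7053i)), H gives ((a + b)/√2, (a − b)/√2) = ((0.6237 + 0.4987i), (0.337 - 0.4987i)).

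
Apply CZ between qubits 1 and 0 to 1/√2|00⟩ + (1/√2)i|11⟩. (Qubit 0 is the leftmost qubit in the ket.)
1/√2|00⟩ - (1/√2)i|11⟩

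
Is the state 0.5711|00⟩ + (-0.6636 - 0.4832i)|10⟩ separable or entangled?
Separable

Writing the state as a|00⟩ + b|01⟩ + c|10⟩ + d|11⟩, it is a product state iff ad − bc = 0.
Here (a, b, c, d) = (0.5711, 0, (-0.6636 - 0.4832i), 0): ad − bc = (0.5711)(0) − (0)(-0.6636 - 0.4832i) = 0, so the state is separable.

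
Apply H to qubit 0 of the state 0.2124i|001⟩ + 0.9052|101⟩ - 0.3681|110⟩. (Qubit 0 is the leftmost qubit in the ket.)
(0.6401 + 0.1502i)|001⟩ - 0.2603|010⟩ + (-0.6401 + 0.1502i)|101⟩ + 0.2603|110⟩

H on qubit 0 mixes each pair of kets that differ only in qubit 0: amplitudes (a, b) of (|…0…⟩, |…1…⟩) become ((a + b)/√2, (a − b)/√2). Kets absent from the input have amplitude 0.
(|001⟩, |101⟩): (a, b) = (0.2124i, 0.9052) → ((0.6401 + 0.1502i), (-0.6401 + 0.1502i))
(|010⟩, |110⟩): (a, b) = (0, -0.3681) → (-0.2603, 0.2603)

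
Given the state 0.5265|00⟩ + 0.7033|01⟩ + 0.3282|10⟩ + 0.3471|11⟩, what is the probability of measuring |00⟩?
0.2772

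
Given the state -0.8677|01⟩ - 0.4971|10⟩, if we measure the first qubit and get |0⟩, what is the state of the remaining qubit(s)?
-|1⟩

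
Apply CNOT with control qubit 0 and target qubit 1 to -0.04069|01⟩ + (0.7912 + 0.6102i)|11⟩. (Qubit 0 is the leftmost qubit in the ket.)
-0.04069|01⟩ + (0.7912 + 0.6102i)|10⟩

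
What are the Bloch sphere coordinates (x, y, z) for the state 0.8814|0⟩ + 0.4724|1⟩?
(0.8327, 0, 0.5537)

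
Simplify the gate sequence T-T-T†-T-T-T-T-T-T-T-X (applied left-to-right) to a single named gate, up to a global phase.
X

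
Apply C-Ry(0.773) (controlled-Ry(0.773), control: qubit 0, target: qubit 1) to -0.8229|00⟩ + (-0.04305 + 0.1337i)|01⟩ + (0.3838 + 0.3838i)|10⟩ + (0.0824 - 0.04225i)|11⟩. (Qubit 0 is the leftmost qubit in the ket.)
-0.8229|00⟩ + (-0.04305 + 0.1337i)|01⟩ + (0.3244 + 0.3714i)|10⟩ + (0.221 + 0.1055i)|11⟩

C-Ry(0.773) leaves the control-|0⟩ kets |00⟩, |01⟩ unchanged and applies Ry(0.773) to qubit 1 on the control-|1⟩ pair (|10⟩, |11⟩).
Ry(0.773) = [[cos(θ/2), −sin(θ/2)], [sin(θ/2), cos(θ/2)]]; θ = 0.773, cos(θ/2) ≈ 0.926234, sin(θ/2) ≈ 0.376949.
With a = amp(|10⟩) = (0.3838 + 0.3838i) and b = amp(|11⟩) = (0.0824 - 0.04225i):
new amp(|10⟩) = (0.926234)·a + (-0.376949)·b = (0.3244 + 0.3714i)
new amp(|11⟩) = (0.376949)·a + (0.926234)·b = (0.221 + 0.1055i)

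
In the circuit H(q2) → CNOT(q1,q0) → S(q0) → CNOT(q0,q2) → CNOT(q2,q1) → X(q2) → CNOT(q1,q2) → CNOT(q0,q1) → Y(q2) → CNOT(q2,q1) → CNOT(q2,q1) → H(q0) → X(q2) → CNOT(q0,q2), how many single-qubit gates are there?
6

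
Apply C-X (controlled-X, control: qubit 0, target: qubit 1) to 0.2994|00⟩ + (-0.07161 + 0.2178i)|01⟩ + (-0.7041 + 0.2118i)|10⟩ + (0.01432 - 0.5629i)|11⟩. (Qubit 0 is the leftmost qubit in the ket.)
0.2994|00⟩ + (-0.07161 + 0.2178i)|01⟩ + (0.01432 - 0.5629i)|10⟩ + (-0.7041 + 0.2118i)|11⟩

C-X leaves the control-|0⟩ kets |00⟩, |01⟩ unchanged and applies X to qubit 1 on the control-|1⟩ pair (|10⟩, |11⟩).
X = [[0, 1], [1, 0]].
With a = amp(|10⟩) = (-0.7041 + 0.2118i) and b = amp(|11⟩) = (0.01432 - 0.5629i):
new amp(|10⟩) = (1)·b = (0.01432 - 0.5629i)
new amp(|11⟩) = (1)·a = (-0.7041 + 0.2118i)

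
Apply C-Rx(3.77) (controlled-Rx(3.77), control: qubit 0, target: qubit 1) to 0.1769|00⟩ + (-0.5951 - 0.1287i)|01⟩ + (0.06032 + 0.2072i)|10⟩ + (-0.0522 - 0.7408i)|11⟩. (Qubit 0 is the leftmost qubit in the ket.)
0.1769|00⟩ + (-0.5951 - 0.1287i)|01⟩ + (-0.7232 - 0.01439i)|10⟩ + (0.2132 + 0.1716i)|11⟩

C-Rx(3.77) leaves the control-|0⟩ kets |00⟩, |01⟩ unchanged and applies Rx(3.77) to qubit 1 on the control-|1⟩ pair (|10⟩, |11⟩).
Rx(3.77) = [[cos(θ/2), −i·sin(θ/2)], [−i·sin(θ/2), cos(θ/2)]]; θ = 3.77, cos(θ/2) ≈ -0.309059, sin(θ/2) ≈ 0.951043.
With a = amp(|10⟩) = (0.06032 + 0.2072i) and b = amp(|11⟩) = (-0.0522 - 0.7408i):
new amp(|10⟩) = (-0.309059)·a + (-0.951043i)·b = (-0.7232 - 0.01439i)
new amp(|11⟩) = (-0.951043i)·a + (-0.309059)·b = (0.2132 + 0.1716i)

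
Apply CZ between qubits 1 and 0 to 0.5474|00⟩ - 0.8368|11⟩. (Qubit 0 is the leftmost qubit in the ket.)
0.5474|00⟩ + 0.8368|11⟩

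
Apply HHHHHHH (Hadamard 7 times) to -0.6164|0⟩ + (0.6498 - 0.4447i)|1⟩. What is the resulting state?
(0.02362 - 0.3145i)|0⟩ + (-0.8953 + 0.3145i)|1⟩

H² = I, so H^7 = H: a single Hadamard. With (a, b) = (-0.6164, (0.6498 - 0.4447i)), H gives ((a + b)/√2, (a − b)/√2) = ((0.02362 - 0.3145i), (-0.8953 + 0.3145i)).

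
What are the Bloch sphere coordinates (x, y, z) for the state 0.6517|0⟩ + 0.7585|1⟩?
(0.9886, 0, -0.1506)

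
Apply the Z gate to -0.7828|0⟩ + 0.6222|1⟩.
-0.7828|0⟩ - 0.6222|1⟩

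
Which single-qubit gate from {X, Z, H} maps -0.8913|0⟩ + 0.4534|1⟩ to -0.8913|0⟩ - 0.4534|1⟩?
Z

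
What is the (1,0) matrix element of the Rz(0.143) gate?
0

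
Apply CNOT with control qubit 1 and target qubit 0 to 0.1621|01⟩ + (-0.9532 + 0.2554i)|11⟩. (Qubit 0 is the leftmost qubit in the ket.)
(-0.9532 + 0.2554i)|01⟩ + 0.1621|11⟩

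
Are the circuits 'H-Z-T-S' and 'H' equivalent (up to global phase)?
No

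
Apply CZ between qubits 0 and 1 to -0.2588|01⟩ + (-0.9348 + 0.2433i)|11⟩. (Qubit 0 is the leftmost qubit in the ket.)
-0.2588|01⟩ + (0.9348 - 0.2433i)|11⟩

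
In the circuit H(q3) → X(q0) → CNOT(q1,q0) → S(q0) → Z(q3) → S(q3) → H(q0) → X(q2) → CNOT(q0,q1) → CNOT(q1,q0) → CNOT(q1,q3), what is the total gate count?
11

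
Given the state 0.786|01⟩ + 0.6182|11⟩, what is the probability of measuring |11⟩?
0.3822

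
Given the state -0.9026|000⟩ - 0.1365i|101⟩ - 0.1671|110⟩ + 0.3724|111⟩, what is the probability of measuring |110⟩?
0.02792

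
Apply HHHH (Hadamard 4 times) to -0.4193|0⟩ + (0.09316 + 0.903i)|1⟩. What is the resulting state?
-0.4193|0⟩ + (0.09316 + 0.903i)|1⟩

H² = I, so an even number of Hadamards cancels: H^4 = I and the state is unchanged.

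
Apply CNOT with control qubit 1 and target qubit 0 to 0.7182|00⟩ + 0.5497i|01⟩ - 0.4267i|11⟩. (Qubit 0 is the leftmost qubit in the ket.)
0.7182|00⟩ - 0.4267i|01⟩ + 0.5497i|11⟩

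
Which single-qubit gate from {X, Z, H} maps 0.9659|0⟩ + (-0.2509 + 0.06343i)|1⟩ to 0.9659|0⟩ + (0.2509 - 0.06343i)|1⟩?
Z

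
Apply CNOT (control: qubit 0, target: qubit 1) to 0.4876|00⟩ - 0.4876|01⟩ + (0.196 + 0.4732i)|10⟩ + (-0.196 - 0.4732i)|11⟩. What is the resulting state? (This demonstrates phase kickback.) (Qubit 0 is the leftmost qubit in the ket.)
0.4876|00⟩ - 0.4876|01⟩ + (-0.196 - 0.4732i)|10⟩ + (0.196 + 0.4732i)|11⟩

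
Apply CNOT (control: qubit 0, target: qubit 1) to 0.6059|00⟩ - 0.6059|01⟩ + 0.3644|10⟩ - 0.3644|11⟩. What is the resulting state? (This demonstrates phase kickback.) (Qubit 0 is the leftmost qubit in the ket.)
0.6059|00⟩ - 0.6059|01⟩ - 0.3644|10⟩ + 0.3644|11⟩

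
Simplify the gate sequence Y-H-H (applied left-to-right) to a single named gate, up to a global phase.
Y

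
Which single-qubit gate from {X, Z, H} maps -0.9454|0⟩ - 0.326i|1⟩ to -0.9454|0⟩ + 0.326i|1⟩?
Z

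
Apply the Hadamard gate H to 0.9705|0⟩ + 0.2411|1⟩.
0.8567|0⟩ + 0.5158|1⟩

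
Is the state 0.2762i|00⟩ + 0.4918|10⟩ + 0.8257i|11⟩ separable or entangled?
Entangled

Writing the state as a|00⟩ + b|01⟩ + c|10⟩ + d|11⟩, it is a product state iff ad − bc = 0.
Here (a, b, c, d) = (0.2762i, 0, 0.4918, 0.8257i): ad − bc = (0.2762i)(0.8257i) − (0)(0.4918) = -0.2281 ≠ 0, so the state is entangled.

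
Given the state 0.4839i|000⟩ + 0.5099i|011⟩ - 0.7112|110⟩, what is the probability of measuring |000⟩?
0.2342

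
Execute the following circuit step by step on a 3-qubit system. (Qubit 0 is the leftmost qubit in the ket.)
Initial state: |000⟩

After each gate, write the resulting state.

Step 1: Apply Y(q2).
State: i|001⟩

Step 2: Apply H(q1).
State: (1/√2)i|001⟩ + (1/√2)i|011⟩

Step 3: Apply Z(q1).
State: (1/√2)i|001⟩ - (1/√2)i|011⟩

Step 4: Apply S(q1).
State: (1/√2)i|001⟩ + 1/√2|011⟩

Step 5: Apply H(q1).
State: (1/2 + (1/2)i)|001⟩ + (-1/2 + (1/2)i)|011⟩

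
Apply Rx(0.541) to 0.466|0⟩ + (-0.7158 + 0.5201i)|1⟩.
(0.588 + 0.1913i)|0⟩ + (-0.6898 + 0.3767i)|1⟩

Rx(0.541) = [[cos(θ/2), −i·sin(θ/2)], [−i·sin(θ/2), cos(θ/2)]]; θ = 0.541, cos(θ/2) ≈ 0.963637, sin(θ/2) ≈ 0.267213.
With a = amp(|0⟩) = 0.466 and b = amp(|1⟩) = (-0.7158 + 0.5201i):
new amp(|0⟩) = (0.963637)·a + (-0.267213i)·b = (0.588 + 0.1913i)
new amp(|1⟩) = (-0.267213i)·a + (0.963637)·b = (-0.6898 + 0.3767i)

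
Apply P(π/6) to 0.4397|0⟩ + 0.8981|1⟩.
0.4397|0⟩ + (0.7778 + 0.4491i)|1⟩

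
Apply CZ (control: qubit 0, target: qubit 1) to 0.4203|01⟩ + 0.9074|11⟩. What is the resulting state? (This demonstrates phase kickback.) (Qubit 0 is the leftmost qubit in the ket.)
0.4203|01⟩ - 0.9074|11⟩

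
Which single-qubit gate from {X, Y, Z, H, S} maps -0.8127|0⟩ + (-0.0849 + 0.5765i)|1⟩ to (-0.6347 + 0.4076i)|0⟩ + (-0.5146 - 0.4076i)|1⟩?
H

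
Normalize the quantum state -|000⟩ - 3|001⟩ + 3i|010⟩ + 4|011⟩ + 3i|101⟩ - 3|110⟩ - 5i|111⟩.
-0.1132|000⟩ - 0.3397|001⟩ + 0.3397i|010⟩ + 0.4529|011⟩ + 0.3397i|101⟩ - 0.3397|110⟩ - 0.5661i|111⟩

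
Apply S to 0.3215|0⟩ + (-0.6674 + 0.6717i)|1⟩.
0.3215|0⟩ + (-0.6717 - 0.6674i)|1⟩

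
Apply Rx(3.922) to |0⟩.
-0.3804|0⟩ - 0.9248i|1⟩

Rx(3.922) = [[cos(θ/2), −i·sin(θ/2)], [−i·sin(θ/2), cos(θ/2)]]; θ = 3.922, cos(θ/2) ≈ -0.380377, sin(θ/2) ≈ 0.924832.
With a = amp(|0⟩) = 1 and b = amp(|1⟩) = 0:
new amp(|0⟩) = (-0.380377)·a + (-0.924832i)·b = -0.3804
new amp(|1⟩) = (-0.924832i)·a + (-0.380377)·b = -0.9248i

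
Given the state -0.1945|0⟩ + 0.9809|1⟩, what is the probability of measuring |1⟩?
0.9622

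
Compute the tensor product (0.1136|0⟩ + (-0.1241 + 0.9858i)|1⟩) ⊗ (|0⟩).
0.1136|00⟩ + (-0.1241 + 0.9858i)|10⟩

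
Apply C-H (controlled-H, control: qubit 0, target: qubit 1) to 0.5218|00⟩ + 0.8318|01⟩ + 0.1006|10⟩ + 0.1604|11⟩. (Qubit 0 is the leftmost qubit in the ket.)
0.5218|00⟩ + 0.8318|01⟩ + 0.1846|10⟩ - 0.04228|11⟩

C-H leaves the control-|0⟩ kets |00⟩, |01⟩ unchanged and applies H to qubit 1 on the control-|1⟩ pair (|10⟩, |11⟩).
H = [[1/√2, 1/√2], [1/√2, -1/√2]].
With a = amp(|10⟩) = 0.1006 and b = amp(|11⟩) = 0.1604:
new amp(|10⟩) = (1/√2)·a + (1/√2)·b = 0.1846
new amp(|11⟩) = (1/√2)·a + (-1/√2)·b = -0.04228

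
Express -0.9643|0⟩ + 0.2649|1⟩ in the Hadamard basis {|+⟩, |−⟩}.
-0.4946|+⟩ - 0.8692|−⟩

With |ψ⟩ = α|0⟩ + β|1⟩, the Hadamard-basis coefficients are ⟨+|ψ⟩ = (α + β)/√2 and ⟨−|ψ⟩ = (α − β)/√2.
Here α = -0.9643, β = 0.2649: (α + β)/√2 = -0.4946, (α − β)/√2 = -0.8692.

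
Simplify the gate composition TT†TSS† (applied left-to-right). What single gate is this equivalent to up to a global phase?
T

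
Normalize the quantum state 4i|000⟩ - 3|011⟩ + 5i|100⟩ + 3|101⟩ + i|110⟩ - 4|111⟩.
0.4588i|000⟩ - 0.3441|011⟩ + 0.5735i|100⟩ + 0.3441|101⟩ + 0.1147i|110⟩ - 0.4588|111⟩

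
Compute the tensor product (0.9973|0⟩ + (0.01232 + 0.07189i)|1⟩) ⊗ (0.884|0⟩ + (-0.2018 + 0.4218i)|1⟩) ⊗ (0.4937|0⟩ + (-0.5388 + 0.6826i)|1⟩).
0.4353|000⟩ + (-0.475 + 0.6018i)|001⟩ + (-0.09936 + 0.2077i)|010⟩ + (-0.1787 - 0.364i)|011⟩ + (0.005377 + 0.03138i)|100⟩ + (-0.04925 - 0.02681i)|101⟩ + (-0.0162 - 0.004597i)|110⟩ + (0.02403 - 0.01738i)|111⟩

amp(|b₁b₂…⟩) = product of the factor amplitudes for bits b₁, b₂, …; only kets whose every factor amplitude is nonzero survive.
|000⟩: (0.9973)(0.884)(0.4937) = 0.4353
|001⟩: (0.9973)(0.884)(-0.5388 + 0.6826i) = (-0.475 + 0.6018i)
|010⟩: (0.9973)(-0.2018 + 0.4218i)(0.4937) = (-0.09936 + 0.2077i)
|011⟩: (0.9973)(-0.2018 + 0.4218i)(-0.5388 + 0.6826i) = (-0.1787 - 0.364i)
|100⟩: (0.01232 + 0.07189i)(0.884)(0.4937) = (0.005377 + 0.03138i)
|101⟩: (0.01232 + 0.07189i)(0.884)(-0.5388 + 0.6826i) = (-0.04925 - 0.02681i)
|110⟩: (0.01232 + 0.07189i)(-0.2018 + 0.4218i)(0.4937) = (-0.0162 - 0.004597i)
|111⟩: (0.01232 + 0.07189i)(-0.2018 + 0.4218i)(-0.5388 + 0.6826i) = (0.02403 - 0.01738i)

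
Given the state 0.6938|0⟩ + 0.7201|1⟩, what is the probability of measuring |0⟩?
0.4814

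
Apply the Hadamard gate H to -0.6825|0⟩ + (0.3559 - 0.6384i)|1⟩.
(-0.2309 - 0.4514i)|0⟩ + (-0.7343 + 0.4514i)|1⟩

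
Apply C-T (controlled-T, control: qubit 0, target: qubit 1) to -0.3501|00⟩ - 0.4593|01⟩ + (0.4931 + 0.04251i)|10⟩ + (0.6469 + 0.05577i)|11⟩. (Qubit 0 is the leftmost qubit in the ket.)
-0.3501|00⟩ - 0.4593|01⟩ + (0.4931 + 0.04251i)|10⟩ + (0.418 + 0.4969i)|11⟩

C-T leaves the control-|0⟩ kets |00⟩, |01⟩ unchanged and applies T to qubit 1 on the control-|1⟩ pair (|10⟩, |11⟩).
T = [[1, 0], [0, (1/√2 + (1/√2)i)]].
With a = amp(|10⟩) = (0.4931 + 0.04251i) and b = amp(|11⟩) = (0.6469 + 0.05577i):
new amp(|10⟩) = (1)·a = (0.4931 + 0.04251i)
new amp(|11⟩) = (1/√2 + (1/√2)i)·b = (0.418 + 0.4969i)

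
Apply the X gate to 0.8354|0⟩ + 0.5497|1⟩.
0.5497|0⟩ + 0.8354|1⟩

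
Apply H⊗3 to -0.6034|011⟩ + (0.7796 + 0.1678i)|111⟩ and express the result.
(0.0623 + 0.05933i)|000⟩ + (-0.0623 - 0.05933i)|001⟩ + (-0.0623 - 0.05933i)|010⟩ + (0.0623 + 0.05933i)|011⟩ + (-0.489 - 0.05933i)|100⟩ + (0.489 + 0.05933i)|101⟩ + (0.489 + 0.05933i)|110⟩ + (-0.489 - 0.05933i)|111⟩

H⊗3 gives amp(|y⟩) = (1/2√2) Σ_x (−1)^(x·y) amp(|x⟩), where x·y is the number of positions in which both x and y have a 1.
|000⟩: (-0.6034 + (0.7796 + 0.1678i))/(2√2) = (0.0623 + 0.05933i)
|001⟩: (0.6034 - (0.7796 + 0.1678i))/(2√2) = (-0.0623 - 0.05933i)
|010⟩: (0.6034 - (0.7796 + 0.1678i))/(2√2) = (-0.0623 - 0.05933i)
|011⟩: (-0.6034 + (0.7796 + 0.1678i))/(2√2) = (0.0623 + 0.05933i)
|100⟩: (-0.6034 - (0.7796 + 0.1678i))/(2√2) = (-0.489 - 0.05933i)
|101⟩: (0.6034 + (0.7796 + 0.1678i))/(2√2) = (0.489 + 0.05933i)
|110⟩: (0.6034 + (0.7796 + 0.1678i))/(2√2) = (0.489 + 0.05933i)
|111⟩: (-0.6034 - (0.7796 + 0.1678i))/(2√2) = (-0.489 - 0.05933i)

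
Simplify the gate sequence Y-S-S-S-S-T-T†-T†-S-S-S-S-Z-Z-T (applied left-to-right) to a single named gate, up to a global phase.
Y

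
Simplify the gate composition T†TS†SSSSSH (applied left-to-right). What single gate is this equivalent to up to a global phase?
H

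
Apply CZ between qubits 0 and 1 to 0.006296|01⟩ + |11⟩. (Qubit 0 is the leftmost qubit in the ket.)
0.006296|01⟩ - |11⟩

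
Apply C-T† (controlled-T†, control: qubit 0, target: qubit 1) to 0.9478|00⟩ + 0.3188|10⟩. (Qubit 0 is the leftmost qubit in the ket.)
0.9478|00⟩ + 0.3188|10⟩

C-T† leaves the control-|0⟩ kets |00⟩, |01⟩ unchanged and applies T† to qubit 1 on the control-|1⟩ pair (|10⟩, |11⟩).
T† = [[1, 0], [0, (1/√2 - (1/√2)i)]].
With a = amp(|10⟩) = 0.3188 and b = amp(|11⟩) = 0:
new amp(|10⟩) = (1)·a = 0.3188
new amp(|11⟩) = (1/√2 - (1/√2)i)·b = 0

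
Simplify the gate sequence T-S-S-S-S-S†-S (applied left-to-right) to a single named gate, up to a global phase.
T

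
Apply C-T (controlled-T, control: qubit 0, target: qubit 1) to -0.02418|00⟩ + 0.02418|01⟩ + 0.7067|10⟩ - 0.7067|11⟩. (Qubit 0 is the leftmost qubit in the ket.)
-0.02418|00⟩ + 0.02418|01⟩ + 0.7067|10⟩ + (-0.4997 - 0.4997i)|11⟩

C-T leaves the control-|0⟩ kets |00⟩, |01⟩ unchanged and applies T to qubit 1 on the control-|1⟩ pair (|10⟩, |11⟩).
T = [[1, 0], [0, (1/√2 + (1/√2)i)]].
With a = amp(|10⟩) = 0.7067 and b = amp(|11⟩) = -0.7067:
new amp(|10⟩) = (1)·a = 0.7067
new amp(|11⟩) = (1/√2 + (1/√2)i)·b = (-0.4997 - 0.4997i)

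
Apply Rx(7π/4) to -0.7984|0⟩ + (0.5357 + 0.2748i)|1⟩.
(0.8428 - 0.205i)|0⟩ + (-0.4949 + 0.05165i)|1⟩

Rx(7π/4) = [[cos(θ/2), −i·sin(θ/2)], [−i·sin(θ/2), cos(θ/2)]]; θ = 7π/4, cos(θ/2) ≈ -0.92388, sin(θ/2) ≈ 0.382683.
With a = amp(|0⟩) = -0.7984 and b = amp(|1⟩) = (0.5357 + 0.2748i):
new amp(|0⟩) = (-0.92388)·a + (-0.382683i)·b = (0.8428 - 0.205i)
new amp(|1⟩) = (-0.382683i)·a + (-0.92388)·b = (-0.4949 + 0.05165i)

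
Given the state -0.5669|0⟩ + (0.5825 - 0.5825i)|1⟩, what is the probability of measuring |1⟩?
0.6786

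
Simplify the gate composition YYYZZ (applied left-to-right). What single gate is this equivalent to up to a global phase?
Y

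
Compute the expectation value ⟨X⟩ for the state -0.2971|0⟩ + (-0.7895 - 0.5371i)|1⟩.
0.4691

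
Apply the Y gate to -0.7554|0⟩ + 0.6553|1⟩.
-0.6553i|0⟩ - 0.7554i|1⟩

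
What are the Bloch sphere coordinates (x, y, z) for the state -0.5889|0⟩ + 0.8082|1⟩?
(-0.9519, 0, -0.3064)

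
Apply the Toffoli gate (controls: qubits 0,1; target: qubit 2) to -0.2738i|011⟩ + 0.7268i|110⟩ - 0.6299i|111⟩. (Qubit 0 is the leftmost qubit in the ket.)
-0.2738i|011⟩ - 0.6299i|110⟩ + 0.7268i|111⟩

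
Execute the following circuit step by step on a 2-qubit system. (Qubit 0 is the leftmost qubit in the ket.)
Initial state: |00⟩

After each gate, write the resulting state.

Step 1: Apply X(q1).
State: |01⟩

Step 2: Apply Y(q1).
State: -i|00⟩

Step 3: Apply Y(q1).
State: |01⟩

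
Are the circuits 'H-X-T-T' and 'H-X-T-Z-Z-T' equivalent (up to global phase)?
Yes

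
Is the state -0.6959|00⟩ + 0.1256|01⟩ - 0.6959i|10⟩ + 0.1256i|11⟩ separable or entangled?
Separable

Writing the state as a|00⟩ + b|01⟩ + c|10⟩ + d|11⟩, it is a product state iff ad − bc = 0.
Here (a, b, c, d) = (-0.6959, 0.1256, -0.6959i, 0.1256i): ad − bc = (-0.6959)(0.1256i) − (0.1256)(-0.6959i) = 0, so the state is separable.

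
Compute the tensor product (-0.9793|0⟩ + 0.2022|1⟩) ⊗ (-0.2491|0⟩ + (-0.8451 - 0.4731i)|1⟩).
0.2439|00⟩ + (0.8276 + 0.4633i)|01⟩ - 0.05037|10⟩ + (-0.1709 - 0.09566i)|11⟩

amp(|b₁b₂…⟩) = product of the factor amplitudes for bits b₁, b₂, …; only kets whose every factor amplitude is nonzero survive.
|00⟩: (-0.9793)(-0.2491) = 0.2439
|01⟩: (-0.9793)(-0.8451 - 0.4731i) = (0.8276 + 0.4633i)
|10⟩: (0.2022)(-0.2491) = -0.05037
|11⟩: (0.2022)(-0.8451 - 0.4731i) = (-0.1709 - 0.09566i)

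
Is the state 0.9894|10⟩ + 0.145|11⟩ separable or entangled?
Separable

Writing the state as a|00⟩ + b|01⟩ + c|10⟩ + d|11⟩, it is a product state iff ad − bc = 0.
Here (a, b, c, d) = (0, 0, 0.9894, 0.145): ad − bc = (0)(0.145) − (0)(0.9894) = 0, so the state is separable.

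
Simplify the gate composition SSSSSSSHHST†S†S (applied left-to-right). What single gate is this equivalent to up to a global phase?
T†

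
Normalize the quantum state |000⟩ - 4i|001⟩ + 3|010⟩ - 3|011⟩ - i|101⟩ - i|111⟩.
0.1644|000⟩ - 0.6576i|001⟩ + 0.4932|010⟩ - 0.4932|011⟩ - 0.1644i|101⟩ - 0.1644i|111⟩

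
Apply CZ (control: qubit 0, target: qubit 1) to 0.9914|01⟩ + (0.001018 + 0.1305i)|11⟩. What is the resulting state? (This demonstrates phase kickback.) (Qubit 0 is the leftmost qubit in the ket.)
0.9914|01⟩ + (-0.001018 - 0.1305i)|11⟩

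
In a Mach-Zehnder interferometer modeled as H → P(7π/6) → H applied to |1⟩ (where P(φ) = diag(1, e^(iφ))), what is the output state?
(0.933 + 0.25i)|0⟩ + (0.06699 - 0.25i)|1⟩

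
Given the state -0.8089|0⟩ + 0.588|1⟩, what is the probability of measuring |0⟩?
0.6543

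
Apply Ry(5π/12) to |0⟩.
0.7934|0⟩ + 0.6088|1⟩

Ry(5π/12) = [[cos(θ/2), −sin(θ/2)], [sin(θ/2), cos(θ/2)]]; θ = 5π/12, cos(θ/2) ≈ 0.793353, sin(θ/2) ≈ 0.608761.
With a = amp(|0⟩) = 1 and b = amp(|1⟩) = 0:
new amp(|0⟩) = (0.793353)·a + (-0.608761)·b = 0.7934
new amp(|1⟩) = (0.608761)·a + (0.793353)·b = 0.6088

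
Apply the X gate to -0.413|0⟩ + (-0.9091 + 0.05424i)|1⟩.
(-0.9091 + 0.05424i)|0⟩ - 0.413|1⟩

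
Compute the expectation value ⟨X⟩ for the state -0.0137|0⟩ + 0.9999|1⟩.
-0.0274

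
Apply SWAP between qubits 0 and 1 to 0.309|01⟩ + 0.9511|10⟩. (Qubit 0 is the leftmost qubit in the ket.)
0.9511|01⟩ + 0.309|10⟩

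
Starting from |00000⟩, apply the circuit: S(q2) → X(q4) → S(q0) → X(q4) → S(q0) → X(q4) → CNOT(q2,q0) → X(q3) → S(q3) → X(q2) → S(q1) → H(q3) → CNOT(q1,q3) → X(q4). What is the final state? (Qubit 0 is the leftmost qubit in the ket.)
(1/√2)i|00100⟩ - (1/√2)i|00110⟩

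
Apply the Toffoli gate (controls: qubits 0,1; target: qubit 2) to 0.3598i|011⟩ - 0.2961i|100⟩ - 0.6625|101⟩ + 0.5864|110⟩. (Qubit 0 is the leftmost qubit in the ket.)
0.3598i|011⟩ - 0.2961i|100⟩ - 0.6625|101⟩ + 0.5864|111⟩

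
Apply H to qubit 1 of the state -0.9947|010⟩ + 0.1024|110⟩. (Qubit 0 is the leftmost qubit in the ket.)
-0.7034|000⟩ + 0.7034|010⟩ + 0.07241|100⟩ - 0.07241|110⟩

H on qubit 1 mixes each pair of kets that differ only in qubit 1: amplitudes (a, b) of (|…0…⟩, |…1…⟩) become ((a + b)/√2, (a − b)/√2). Kets absent from the input have amplitude 0.
(|000⟩, |010⟩): (a, b) = (0, -0.9947) → (-0.7034, 0.7034)
(|100⟩, |110⟩): (a, b) = (0, 0.1024) → (0.07241, -0.07241)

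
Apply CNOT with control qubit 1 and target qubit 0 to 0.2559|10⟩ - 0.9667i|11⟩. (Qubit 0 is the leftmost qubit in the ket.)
-0.9667i|01⟩ + 0.2559|10⟩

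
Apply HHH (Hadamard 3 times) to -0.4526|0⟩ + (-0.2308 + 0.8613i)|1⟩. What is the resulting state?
(-0.4832 + 0.609i)|0⟩ + (-0.1568 - 0.609i)|1⟩

H² = I, so H^3 = H: a single Hadamard. With (a, b) = (-0.4526, (-0.2308 + 0.8613i)), H gives ((a + b)/√2, (a − b)/√2) = ((-0.4832 + 0.609i), (-0.1568 - 0.609i)).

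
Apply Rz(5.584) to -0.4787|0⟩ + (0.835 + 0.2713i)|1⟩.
(0.4497 + 0.164i)|0⟩ + (-0.8774 + 0.03111i)|1⟩

Rz(5.584) = [[e^(−iθ/2), 0], [0, e^(iθ/2)]] with e^(±iθ/2) = cos(θ/2) ± i·sin(θ/2); θ = 5.584, cos(θ/2) ≈ -0.939512, sin(θ/2) ≈ 0.342515.
With a = amp(|0⟩) = -0.4787 and b = amp(|1⟩) = (0.835 + 0.2713i):
new amp(|0⟩) = (-0.939512 - 0.342515i)·a = (0.4497 + 0.164i)
new amp(|1⟩) = (-0.939512 + 0.342515i)·b = (-0.8774 + 0.03111i)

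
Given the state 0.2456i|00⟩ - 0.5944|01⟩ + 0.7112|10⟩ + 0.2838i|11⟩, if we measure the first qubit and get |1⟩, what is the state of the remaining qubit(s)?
0.9288|0⟩ + 0.3706i|1⟩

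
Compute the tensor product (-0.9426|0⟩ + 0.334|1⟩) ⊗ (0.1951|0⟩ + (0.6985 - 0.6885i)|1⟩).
-0.1839|00⟩ + (-0.6584 + 0.649i)|01⟩ + 0.06516|10⟩ + (0.2333 - 0.23i)|11⟩

amp(|b₁b₂…⟩) = product of the factor amplitudes for bits b₁, b₂, …; only kets whose every factor amplitude is nonzero survive.
|00⟩: (-0.9426)(0.1951) = -0.1839
|01⟩: (-0.9426)(0.6985 - 0.6885i) = (-0.6584 + 0.649i)
|10⟩: (0.334)(0.1951) = 0.06516
|11⟩: (0.334)(0.6985 - 0.6885i) = (0.2333 - 0.23i)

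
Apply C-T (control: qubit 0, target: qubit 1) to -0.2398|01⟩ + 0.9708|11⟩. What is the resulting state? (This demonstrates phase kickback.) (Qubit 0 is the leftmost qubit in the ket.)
-0.2398|01⟩ + (0.6865 + 0.6865i)|11⟩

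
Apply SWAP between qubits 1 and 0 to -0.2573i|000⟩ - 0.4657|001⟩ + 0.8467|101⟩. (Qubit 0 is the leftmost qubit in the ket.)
-0.2573i|000⟩ - 0.4657|001⟩ + 0.8467|011⟩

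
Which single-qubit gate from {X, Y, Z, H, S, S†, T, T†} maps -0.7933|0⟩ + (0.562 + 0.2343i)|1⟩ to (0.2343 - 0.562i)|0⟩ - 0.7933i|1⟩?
Y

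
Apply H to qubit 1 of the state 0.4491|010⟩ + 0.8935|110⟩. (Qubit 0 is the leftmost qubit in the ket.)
0.3176|000⟩ - 0.3176|010⟩ + 0.6318|100⟩ - 0.6318|110⟩

H on qubit 1 mixes each pair of kets that differ only in qubit 1: amplitudes (a, b) of (|…0…⟩, |…1…⟩) become ((a + b)/√2, (a − b)/√2). Kets absent from the input have amplitude 0.
(|000⟩, |010⟩): (a, b) = (0, 0.4491) → (0.3176, -0.3176)
(|100⟩, |110⟩): (a, b) = (0, 0.8935) → (0.6318, -0.6318)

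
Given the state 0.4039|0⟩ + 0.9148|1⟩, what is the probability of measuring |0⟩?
0.1631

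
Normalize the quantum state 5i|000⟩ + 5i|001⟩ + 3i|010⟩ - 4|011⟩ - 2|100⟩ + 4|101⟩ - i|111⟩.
0.5103i|000⟩ + 0.5103i|001⟩ + 0.3062i|010⟩ - 1/√6|011⟩ - 0.2041|100⟩ + 1/√6|101⟩ - 0.1021i|111⟩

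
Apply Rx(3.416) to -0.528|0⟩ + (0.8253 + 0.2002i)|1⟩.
(0.2705 - 0.8175i)|0⟩ + (-0.1129 + 0.4957i)|1⟩

Rx(3.416) = [[cos(θ/2), −i·sin(θ/2)], [−i·sin(θ/2), cos(θ/2)]]; θ = 3.416, cos(θ/2) ≈ -0.136774, sin(θ/2) ≈ 0.990602.
With a = amp(|0⟩) = -0.528 and b = amp(|1⟩) = (0.8253 + 0.2002i):
new amp(|0⟩) = (-0.136774)·a + (-0.990602i)·b = (0.2705 - 0.8175i)
new amp(|1⟩) = (-0.990602i)·a + (-0.136774)·b = (-0.1129 + 0.4957i)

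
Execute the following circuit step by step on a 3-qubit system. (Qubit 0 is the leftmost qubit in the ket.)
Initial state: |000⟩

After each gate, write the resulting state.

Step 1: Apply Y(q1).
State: i|010⟩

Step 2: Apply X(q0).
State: i|110⟩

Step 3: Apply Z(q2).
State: i|110⟩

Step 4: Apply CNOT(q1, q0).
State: i|010⟩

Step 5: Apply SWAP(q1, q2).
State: i|001⟩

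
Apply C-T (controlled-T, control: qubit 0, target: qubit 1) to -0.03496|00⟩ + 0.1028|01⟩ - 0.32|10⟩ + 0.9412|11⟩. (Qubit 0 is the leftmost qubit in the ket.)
-0.03496|00⟩ + 0.1028|01⟩ - 0.32|10⟩ + (0.6655 + 0.6655i)|11⟩

C-T leaves the control-|0⟩ kets |00⟩, |01⟩ unchanged and applies T to qubit 1 on the control-|1⟩ pair (|10⟩, |11⟩).
T = [[1, 0], [0, (1/√2 + (1/√2)i)]].
With a = amp(|10⟩) = -0.32 and b = amp(|11⟩) = 0.9412:
new amp(|10⟩) = (1)·a = -0.32
new amp(|11⟩) = (1/√2 + (1/√2)i)·b = (0.6655 + 0.6655i)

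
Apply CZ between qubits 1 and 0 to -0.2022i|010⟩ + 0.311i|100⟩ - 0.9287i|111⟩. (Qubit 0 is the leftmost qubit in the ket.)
-0.2022i|010⟩ + 0.311i|100⟩ + 0.9287i|111⟩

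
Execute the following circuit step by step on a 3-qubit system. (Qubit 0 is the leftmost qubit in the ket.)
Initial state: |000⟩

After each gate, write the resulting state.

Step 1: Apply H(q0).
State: 1/√2|000⟩ + 1/√2|100⟩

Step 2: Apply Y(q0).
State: -(1/√2)i|000⟩ + (1/√2)i|100⟩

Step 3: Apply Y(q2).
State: 1/√2|001⟩ - 1/√2|101⟩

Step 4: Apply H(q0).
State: |101⟩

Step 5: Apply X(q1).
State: |111⟩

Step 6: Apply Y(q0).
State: -i|011⟩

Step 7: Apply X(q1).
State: -i|001⟩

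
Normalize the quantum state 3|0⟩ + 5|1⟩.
0.5145|0⟩ + 0.8575|1⟩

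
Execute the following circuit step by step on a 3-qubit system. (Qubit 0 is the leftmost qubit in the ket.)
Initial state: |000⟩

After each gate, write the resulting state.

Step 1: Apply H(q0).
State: 1/√2|000⟩ + 1/√2|100⟩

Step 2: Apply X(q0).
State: 1/√2|000⟩ + 1/√2|100⟩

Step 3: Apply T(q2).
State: 1/√2|000⟩ + 1/√2|100⟩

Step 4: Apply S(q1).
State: 1/√2|000⟩ + 1/√2|100⟩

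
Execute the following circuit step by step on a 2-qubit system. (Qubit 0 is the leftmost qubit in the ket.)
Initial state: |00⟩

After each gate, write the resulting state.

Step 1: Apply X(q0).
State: |10⟩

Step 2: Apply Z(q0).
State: -|10⟩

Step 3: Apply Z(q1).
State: -|10⟩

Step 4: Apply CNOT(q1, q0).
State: -|10⟩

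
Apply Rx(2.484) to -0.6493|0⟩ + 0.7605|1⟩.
(-0.2097 - 0.7198i)|0⟩ + (0.2456 + 0.6145i)|1⟩

Rx(2.484) = [[cos(θ/2), −i·sin(θ/2)], [−i·sin(θ/2), cos(θ/2)]]; θ = 2.484, cos(θ/2) ≈ 0.322904, sin(θ/2) ≈ 0.946432.
With a = amp(|0⟩) = -0.6493 and b = amp(|1⟩) = 0.7605:
new amp(|0⟩) = (0.322904)·a + (-0.946432i)·b = (-0.2097 - 0.7198i)
new amp(|1⟩) = (-0.946432i)·a + (0.322904)·b = (0.2456 + 0.6145i)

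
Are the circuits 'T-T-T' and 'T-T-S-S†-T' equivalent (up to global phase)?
Yes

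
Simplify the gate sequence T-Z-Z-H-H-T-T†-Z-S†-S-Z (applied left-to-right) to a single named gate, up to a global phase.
T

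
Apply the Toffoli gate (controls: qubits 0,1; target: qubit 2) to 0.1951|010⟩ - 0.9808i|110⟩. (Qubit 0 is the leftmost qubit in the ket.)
0.1951|010⟩ - 0.9808i|111⟩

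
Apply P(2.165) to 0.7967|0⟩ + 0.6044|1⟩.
0.7967|0⟩ + (-0.3384 + 0.5008i)|1⟩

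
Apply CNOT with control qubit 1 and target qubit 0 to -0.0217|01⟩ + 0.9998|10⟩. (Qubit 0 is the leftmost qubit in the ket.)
0.9998|10⟩ - 0.0217|11⟩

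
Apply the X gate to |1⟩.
|0⟩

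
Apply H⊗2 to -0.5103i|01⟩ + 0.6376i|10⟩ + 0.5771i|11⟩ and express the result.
0.3522i|00⟩ + 0.2854i|01⟩ - 0.8625i|10⟩ + 0.2249i|11⟩

H⊗2 gives amp(|y⟩) = (1/2) Σ_x (−1)^(x·y) amp(|x⟩), where x·y is the number of positions in which both x and y have a 1.
|00⟩: (-0.5103i + 0.6376i + 0.5771i)/2 = 0.3522i
|01⟩: (0.5103i + 0.6376i - 0.5771i)/2 = 0.2854i
|10⟩: (-0.5103i - 0.6376i - 0.5771i)/2 = -0.8625i
|11⟩: (0.5103i - 0.6376i + 0.5771i)/2 = 0.2249i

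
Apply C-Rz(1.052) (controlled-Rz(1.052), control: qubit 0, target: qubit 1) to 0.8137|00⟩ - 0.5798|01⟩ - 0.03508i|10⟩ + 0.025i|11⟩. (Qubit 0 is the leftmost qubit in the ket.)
0.8137|00⟩ - 0.5798|01⟩ + (-0.01761 - 0.03034i)|10⟩ + (-0.01255 + 0.02162i)|11⟩

C-Rz(1.052) leaves the control-|0⟩ kets |00⟩, |01⟩ unchanged and applies Rz(1.052) to qubit 1 on the control-|1⟩ pair (|10⟩, |11⟩).
Rz(1.052) = [[e^(−iθ/2), 0], [0, e^(iθ/2)]] with e^(±iθ/2) = cos(θ/2) ± i·sin(θ/2); θ = 1.052, cos(θ/2) ≈ 0.864822, sin(θ/2) ≈ 0.502078.
With a = amp(|10⟩) = -0.03508i and b = amp(|11⟩) = 0.025i:
new amp(|10⟩) = (0.864822 - 0.502078i)·a = (-0.01761 - 0.03034i)
new amp(|11⟩) = (0.864822 + 0.502078i)·b = (-0.01255 + 0.02162i)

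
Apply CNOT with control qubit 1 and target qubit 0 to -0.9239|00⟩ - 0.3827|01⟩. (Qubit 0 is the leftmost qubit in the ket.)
-0.9239|00⟩ - 0.3827|11⟩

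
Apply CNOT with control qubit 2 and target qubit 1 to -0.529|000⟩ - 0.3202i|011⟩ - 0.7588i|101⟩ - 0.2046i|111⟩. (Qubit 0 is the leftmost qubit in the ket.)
-0.529|000⟩ - 0.3202i|001⟩ - 0.2046i|101⟩ - 0.7588i|111⟩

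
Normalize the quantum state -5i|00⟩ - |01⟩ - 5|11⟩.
-0.7001i|00⟩ - 0.14|01⟩ - 0.7001|11⟩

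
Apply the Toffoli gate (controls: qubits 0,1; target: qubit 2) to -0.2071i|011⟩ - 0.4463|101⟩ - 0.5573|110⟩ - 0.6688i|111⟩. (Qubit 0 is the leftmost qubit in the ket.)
-0.2071i|011⟩ - 0.4463|101⟩ - 0.6688i|110⟩ - 0.5573|111⟩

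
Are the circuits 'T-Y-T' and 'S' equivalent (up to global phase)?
No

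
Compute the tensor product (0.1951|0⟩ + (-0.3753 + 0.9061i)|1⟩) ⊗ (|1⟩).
0.1951|01⟩ + (-0.3753 + 0.9061i)|11⟩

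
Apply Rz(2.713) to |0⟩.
(0.2127 - 0.9771i)|0⟩

Rz(2.713) = [[e^(−iθ/2), 0], [0, e^(iθ/2)]] with e^(±iθ/2) = cos(θ/2) ± i·sin(θ/2); θ = 2.713, cos(θ/2) ≈ 0.21266, sin(θ/2) ≈ 0.977126.
With a = amp(|0⟩) = 1 and b = amp(|1⟩) = 0:
new amp(|0⟩) = (0.21266 - 0.977126i)·a = (0.2127 - 0.9771i)
new amp(|1⟩) = (0.21266 + 0.977126i)·b = 0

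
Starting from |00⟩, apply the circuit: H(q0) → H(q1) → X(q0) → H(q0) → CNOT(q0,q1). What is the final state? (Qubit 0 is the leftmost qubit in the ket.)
1/√2|00⟩ + 1/√2|01⟩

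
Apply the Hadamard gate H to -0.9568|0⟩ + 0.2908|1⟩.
-0.4709|0⟩ - 0.8822|1⟩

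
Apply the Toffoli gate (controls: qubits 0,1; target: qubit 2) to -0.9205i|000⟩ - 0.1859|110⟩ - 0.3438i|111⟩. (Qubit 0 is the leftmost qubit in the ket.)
-0.9205i|000⟩ - 0.3438i|110⟩ - 0.1859|111⟩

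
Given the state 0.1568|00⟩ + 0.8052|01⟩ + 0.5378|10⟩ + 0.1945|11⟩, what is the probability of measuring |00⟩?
0.02459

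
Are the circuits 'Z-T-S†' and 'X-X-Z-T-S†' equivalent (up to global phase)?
Yes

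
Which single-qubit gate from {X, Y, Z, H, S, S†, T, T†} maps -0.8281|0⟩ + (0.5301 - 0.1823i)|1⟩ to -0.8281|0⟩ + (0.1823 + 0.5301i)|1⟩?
S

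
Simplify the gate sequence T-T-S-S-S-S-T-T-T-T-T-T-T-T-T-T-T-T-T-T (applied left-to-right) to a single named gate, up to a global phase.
I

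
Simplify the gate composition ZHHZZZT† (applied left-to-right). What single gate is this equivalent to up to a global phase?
T†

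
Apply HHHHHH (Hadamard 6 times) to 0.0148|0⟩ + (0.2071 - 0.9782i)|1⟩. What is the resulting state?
0.0148|0⟩ + (0.2071 - 0.9782i)|1⟩

H² = I, so an even number of Hadamards cancels: H^6 = I and the state is unchanged.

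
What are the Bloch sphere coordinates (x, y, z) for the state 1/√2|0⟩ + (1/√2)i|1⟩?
(0, 1, 0)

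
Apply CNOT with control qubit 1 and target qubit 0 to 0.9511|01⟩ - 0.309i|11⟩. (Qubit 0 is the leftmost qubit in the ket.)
-0.309i|01⟩ + 0.9511|11⟩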